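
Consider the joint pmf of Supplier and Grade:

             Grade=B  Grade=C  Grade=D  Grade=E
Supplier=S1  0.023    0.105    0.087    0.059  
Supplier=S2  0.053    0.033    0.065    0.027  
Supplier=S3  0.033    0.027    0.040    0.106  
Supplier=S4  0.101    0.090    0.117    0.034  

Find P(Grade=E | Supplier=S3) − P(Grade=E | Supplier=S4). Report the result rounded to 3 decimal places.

P(Supplier=S3) = 0.033 + 0.027 + 0.040 + 0.106 = 0.206; P(Grade=E | Supplier=S3) = 0.106/0.206 = 0.5146.
P(Supplier=S4) = 0.101 + 0.090 + 0.117 + 0.034 = 0.342; P(Grade=E | Supplier=S4) = 0.034/0.342 = 0.0994.
Difference = 0.415.

0.415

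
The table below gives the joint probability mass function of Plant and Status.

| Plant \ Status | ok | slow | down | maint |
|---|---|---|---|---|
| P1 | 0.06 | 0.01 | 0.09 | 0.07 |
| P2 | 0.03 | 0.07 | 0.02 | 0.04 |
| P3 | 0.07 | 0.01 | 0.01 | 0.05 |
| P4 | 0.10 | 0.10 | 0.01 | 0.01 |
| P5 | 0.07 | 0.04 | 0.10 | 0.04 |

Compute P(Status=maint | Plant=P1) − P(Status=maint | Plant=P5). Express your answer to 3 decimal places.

0.144

P(Plant=P1) = 0.06 + 0.01 + 0.09 + 0.07 = 0.23; P(Status=maint | Plant=P1) = 0.07/0.23 = 0.3043.
P(Plant=P5) = 0.07 + 0.04 + 0.10 + 0.04 = 0.25; P(Status=maint | Plant=P5) = 0.04/0.25 = 0.1600.
Difference = 0.144.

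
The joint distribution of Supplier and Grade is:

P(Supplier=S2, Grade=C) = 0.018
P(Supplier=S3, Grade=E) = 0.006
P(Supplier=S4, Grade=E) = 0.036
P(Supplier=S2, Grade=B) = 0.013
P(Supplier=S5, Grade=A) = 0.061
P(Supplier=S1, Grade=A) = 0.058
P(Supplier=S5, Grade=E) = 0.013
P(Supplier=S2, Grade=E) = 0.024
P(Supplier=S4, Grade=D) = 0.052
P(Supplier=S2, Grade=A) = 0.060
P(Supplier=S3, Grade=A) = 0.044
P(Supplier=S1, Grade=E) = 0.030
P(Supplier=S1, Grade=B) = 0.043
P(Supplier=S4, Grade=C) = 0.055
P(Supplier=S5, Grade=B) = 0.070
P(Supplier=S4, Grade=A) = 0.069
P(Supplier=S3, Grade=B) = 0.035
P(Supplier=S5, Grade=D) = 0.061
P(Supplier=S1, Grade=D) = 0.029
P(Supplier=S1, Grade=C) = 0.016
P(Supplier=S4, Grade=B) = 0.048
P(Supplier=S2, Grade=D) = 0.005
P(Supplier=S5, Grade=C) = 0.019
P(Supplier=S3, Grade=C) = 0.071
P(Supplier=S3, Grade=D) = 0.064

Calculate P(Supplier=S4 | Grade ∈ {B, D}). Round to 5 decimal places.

P(Grade=B) = 0.043 + 0.013 + 0.035 + 0.048 + 0.070 = 0.209.
P(Grade=D) = 0.029 + 0.005 + 0.064 + 0.052 + 0.061 = 0.211.
P(Grade ∈ {B, D}) = 0.209 + 0.211 = 0.420; P(Supplier=S4, Grade ∈ {B, D}) = 0.048 + 0.052 = 0.100.
P(Supplier=S4 | Grade ∈ {B, D}) = 0.100/0.420 = 0.23810.

0.23810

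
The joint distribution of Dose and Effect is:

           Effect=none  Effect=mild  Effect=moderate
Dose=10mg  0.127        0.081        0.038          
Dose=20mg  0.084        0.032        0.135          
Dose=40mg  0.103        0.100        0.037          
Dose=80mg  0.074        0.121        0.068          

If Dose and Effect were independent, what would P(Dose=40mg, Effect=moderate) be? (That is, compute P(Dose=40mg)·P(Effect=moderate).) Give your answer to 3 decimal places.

0.067

P(Dose=40mg) = 0.103 + 0.100 + 0.037 = 0.240.
P(Effect=moderate) = 0.038 + 0.135 + 0.037 + 0.068 = 0.278.
Product: 0.240 × 0.278 = 0.067.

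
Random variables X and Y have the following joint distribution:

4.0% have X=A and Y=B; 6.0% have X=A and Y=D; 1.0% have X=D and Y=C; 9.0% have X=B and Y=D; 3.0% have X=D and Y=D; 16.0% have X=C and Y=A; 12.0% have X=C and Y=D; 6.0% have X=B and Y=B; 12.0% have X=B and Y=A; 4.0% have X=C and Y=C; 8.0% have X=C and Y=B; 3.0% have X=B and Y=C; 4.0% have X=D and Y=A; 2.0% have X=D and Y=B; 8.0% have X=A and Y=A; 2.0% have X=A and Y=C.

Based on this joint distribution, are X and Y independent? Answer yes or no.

Every cell satisfies P(X,Y) = P(X)·P(Y). For instance P(X=B) = 0.300, P(Y=C) = 0.100, and 0.300×0.100 = 0.030 matches the joint entry. So X and Y are independent.

yes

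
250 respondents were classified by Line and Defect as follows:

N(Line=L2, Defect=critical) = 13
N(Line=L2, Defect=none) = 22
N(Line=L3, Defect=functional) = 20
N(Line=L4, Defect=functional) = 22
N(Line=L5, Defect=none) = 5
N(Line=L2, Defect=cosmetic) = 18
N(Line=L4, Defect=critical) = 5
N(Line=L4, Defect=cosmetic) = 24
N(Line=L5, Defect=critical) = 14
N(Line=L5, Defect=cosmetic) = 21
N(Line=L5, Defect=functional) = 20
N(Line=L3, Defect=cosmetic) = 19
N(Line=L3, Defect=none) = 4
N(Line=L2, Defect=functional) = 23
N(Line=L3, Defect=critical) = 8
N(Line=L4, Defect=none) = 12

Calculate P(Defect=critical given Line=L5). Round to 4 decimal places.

0.2333

Total with Line=L5: 5 + 21 + 20 + 14 = 60.
P(Defect=critical | Line=L5) = 14/60 = 0.2333.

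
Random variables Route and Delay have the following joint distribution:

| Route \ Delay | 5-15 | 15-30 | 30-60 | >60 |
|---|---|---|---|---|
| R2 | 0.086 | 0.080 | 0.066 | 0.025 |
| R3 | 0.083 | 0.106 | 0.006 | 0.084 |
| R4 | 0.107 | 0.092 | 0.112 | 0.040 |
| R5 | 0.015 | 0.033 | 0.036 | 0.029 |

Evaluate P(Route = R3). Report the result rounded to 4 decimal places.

P(Route=R3) = 0.083 + 0.106 + 0.006 + 0.084 = 0.279.

0.2790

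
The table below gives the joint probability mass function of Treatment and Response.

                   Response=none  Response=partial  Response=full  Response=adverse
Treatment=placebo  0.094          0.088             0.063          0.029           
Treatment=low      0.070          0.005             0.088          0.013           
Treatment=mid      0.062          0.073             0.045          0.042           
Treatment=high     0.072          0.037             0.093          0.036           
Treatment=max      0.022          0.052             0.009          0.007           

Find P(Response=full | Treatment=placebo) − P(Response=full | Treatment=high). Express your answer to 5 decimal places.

P(Treatment=placebo) = 0.094 + 0.088 + 0.063 + 0.029 = 0.274; P(Response=full | Treatment=placebo) = 0.063/0.274 = 0.229927.
P(Treatment=high) = 0.072 + 0.037 + 0.093 + 0.036 = 0.238; P(Response=full | Treatment=high) = 0.093/0.238 = 0.390756.
Difference = -0.16083.

-0.16083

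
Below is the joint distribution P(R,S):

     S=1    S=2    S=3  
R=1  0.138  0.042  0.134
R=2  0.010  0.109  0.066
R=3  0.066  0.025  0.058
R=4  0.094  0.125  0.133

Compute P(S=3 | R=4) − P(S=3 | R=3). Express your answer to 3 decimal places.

-0.011

P(R=4) = 0.094 + 0.125 + 0.133 = 0.352; P(S=3 | R=4) = 0.133/0.352 = 0.3778.
P(R=3) = 0.066 + 0.025 + 0.058 = 0.149; P(S=3 | R=3) = 0.058/0.149 = 0.3893.
Difference = -0.011.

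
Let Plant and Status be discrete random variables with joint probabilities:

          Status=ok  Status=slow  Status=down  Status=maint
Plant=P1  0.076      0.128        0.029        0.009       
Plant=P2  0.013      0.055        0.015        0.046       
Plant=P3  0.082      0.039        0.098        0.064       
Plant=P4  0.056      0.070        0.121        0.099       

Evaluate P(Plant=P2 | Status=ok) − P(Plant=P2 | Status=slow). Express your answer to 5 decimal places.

-0.13109

P(Status=ok) = 0.076 + 0.013 + 0.082 + 0.056 = 0.227; P(Plant=P2 | Status=ok) = 0.013/0.227 = 0.057269.
P(Status=slow) = 0.128 + 0.055 + 0.039 + 0.070 = 0.292; P(Plant=P2 | Status=slow) = 0.055/0.292 = 0.188356.
Difference = -0.13109.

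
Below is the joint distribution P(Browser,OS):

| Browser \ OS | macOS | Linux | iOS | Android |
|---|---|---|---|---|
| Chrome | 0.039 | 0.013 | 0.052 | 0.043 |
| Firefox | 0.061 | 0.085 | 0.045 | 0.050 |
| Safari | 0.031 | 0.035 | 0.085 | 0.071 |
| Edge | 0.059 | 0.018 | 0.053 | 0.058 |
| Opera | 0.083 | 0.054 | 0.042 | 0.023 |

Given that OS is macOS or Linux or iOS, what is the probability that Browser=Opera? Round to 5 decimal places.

0.23709

P(OS=macOS) = 0.039 + 0.061 + 0.031 + 0.059 + 0.083 = 0.273.
P(OS=Linux) = 0.013 + 0.085 + 0.035 + 0.018 + 0.054 = 0.205.
P(OS=iOS) = 0.052 + 0.045 + 0.085 + 0.053 + 0.042 = 0.277.
P(OS ∈ {macOS, Linux, iOS}) = 0.273 + 0.205 + 0.277 = 0.755; P(Browser=Opera, OS ∈ {macOS, Linux, iOS}) = 0.083 + 0.054 + 0.042 = 0.179.
P(Browser=Opera | OS ∈ {macOS, Linux, iOS}) = 0.179/0.755 = 0.23709.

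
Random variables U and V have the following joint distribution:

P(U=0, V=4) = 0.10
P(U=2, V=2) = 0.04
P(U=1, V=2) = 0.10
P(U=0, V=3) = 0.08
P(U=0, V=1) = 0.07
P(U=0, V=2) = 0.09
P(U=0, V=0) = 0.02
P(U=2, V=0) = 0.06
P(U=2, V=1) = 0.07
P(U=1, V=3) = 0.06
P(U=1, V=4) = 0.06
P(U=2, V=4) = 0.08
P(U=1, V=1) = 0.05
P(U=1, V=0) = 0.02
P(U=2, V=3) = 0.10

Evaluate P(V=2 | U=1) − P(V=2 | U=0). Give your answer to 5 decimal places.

0.09483

P(U=1) = 0.02 + 0.05 + 0.10 + 0.06 + 0.06 = 0.29; P(V=2 | U=1) = 0.10/0.29 = 0.344828.
P(U=0) = 0.02 + 0.07 + 0.09 + 0.08 + 0.10 = 0.36; P(V=2 | U=0) = 0.09/0.36 = 0.250000.
Difference = 0.09483.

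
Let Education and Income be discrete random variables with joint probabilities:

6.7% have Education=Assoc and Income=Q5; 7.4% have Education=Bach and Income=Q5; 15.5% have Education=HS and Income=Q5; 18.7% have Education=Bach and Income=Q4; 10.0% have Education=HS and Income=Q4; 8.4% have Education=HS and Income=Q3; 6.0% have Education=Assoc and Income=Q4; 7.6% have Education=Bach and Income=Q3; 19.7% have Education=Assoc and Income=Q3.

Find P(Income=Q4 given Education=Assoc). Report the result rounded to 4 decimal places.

P(Education=Assoc) = 0.197 + 0.060 + 0.067 = 0.324.
P(Income=Q4 | Education=Assoc) = 0.060/0.324 = 0.1852.

0.1852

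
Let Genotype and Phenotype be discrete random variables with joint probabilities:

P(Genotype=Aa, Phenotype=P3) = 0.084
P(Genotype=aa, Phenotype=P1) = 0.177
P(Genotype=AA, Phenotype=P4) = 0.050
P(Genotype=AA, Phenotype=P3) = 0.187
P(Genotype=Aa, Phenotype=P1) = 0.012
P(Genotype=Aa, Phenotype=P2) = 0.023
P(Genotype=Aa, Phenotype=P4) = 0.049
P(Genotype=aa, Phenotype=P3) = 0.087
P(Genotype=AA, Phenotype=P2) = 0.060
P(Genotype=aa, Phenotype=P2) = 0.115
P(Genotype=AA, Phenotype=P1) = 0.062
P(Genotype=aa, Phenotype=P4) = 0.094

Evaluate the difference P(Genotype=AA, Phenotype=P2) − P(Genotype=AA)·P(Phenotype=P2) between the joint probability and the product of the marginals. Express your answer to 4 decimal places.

-0.0111

P(Genotype=AA) = 0.062 + 0.060 + 0.187 + 0.050 = 0.359.
P(Phenotype=P2) = 0.060 + 0.023 + 0.115 = 0.198.
P(Genotype=AA, Phenotype=P2) − P(Genotype=AA)P(Phenotype=P2) = 0.060 − 0.359×0.198 = -0.0111.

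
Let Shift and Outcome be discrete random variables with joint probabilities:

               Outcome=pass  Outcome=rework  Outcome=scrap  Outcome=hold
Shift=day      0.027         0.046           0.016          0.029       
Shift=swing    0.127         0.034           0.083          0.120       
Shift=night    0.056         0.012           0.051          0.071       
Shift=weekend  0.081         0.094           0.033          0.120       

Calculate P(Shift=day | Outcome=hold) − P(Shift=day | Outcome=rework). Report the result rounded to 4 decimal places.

-0.1620

P(Outcome=hold) = 0.029 + 0.120 + 0.071 + 0.120 = 0.340; P(Shift=day | Outcome=hold) = 0.029/0.340 = 0.08529.
P(Outcome=rework) = 0.046 + 0.034 + 0.012 + 0.094 = 0.186; P(Shift=day | Outcome=rework) = 0.046/0.186 = 0.24731.
Difference = -0.1620.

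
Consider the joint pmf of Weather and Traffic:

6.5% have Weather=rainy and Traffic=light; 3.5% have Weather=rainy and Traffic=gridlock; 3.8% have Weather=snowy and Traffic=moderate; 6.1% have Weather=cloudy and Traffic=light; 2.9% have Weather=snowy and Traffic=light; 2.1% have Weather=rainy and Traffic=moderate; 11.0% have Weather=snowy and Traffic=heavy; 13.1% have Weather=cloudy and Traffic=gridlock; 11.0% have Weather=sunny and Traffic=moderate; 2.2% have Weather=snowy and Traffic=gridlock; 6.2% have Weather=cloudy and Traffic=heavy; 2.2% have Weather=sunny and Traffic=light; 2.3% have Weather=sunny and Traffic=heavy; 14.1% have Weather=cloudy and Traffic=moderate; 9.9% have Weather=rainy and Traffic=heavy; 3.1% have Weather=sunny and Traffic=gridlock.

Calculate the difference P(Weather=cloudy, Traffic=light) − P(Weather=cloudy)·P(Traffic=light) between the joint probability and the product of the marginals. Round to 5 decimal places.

-0.00892

P(Weather=cloudy) = 0.061 + 0.141 + 0.062 + 0.131 = 0.395.
P(Traffic=light) = 0.022 + 0.061 + 0.065 + 0.029 = 0.177.
P(Weather=cloudy, Traffic=light) − P(Weather=cloudy)P(Traffic=light) = 0.061 − 0.395×0.177 = -0.00892.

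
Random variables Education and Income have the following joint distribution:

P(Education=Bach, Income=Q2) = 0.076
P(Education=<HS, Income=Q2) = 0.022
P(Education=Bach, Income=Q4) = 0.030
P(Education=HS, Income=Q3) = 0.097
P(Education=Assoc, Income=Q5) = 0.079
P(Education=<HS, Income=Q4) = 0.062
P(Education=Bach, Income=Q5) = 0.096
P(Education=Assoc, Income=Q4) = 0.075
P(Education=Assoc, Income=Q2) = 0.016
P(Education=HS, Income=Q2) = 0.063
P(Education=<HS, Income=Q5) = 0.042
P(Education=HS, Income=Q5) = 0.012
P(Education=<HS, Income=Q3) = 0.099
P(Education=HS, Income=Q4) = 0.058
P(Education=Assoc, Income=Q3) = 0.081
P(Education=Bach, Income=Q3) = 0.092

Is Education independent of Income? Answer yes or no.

no

P(Education=HS) = 0.230 and P(Income=Q5) = 0.229, so their product is 0.05267, but P(Education=HS, Income=Q5) = 0.012. Since these differ, Education and Income are not independent.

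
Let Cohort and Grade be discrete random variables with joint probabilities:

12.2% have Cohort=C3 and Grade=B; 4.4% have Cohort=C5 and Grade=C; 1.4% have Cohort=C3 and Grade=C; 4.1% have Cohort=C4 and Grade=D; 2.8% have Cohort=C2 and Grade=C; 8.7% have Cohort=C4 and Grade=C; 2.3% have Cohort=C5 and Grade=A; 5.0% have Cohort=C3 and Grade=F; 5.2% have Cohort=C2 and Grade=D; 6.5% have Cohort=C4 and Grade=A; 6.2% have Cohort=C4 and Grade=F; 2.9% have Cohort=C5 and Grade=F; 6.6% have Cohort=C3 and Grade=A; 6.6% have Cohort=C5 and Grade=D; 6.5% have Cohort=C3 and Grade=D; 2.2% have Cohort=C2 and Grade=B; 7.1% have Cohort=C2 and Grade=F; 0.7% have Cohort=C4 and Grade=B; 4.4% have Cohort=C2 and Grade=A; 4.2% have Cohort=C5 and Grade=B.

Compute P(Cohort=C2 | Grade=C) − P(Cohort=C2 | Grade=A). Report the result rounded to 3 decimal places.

P(Grade=C) = 0.028 + 0.014 + 0.087 + 0.044 = 0.173; P(Cohort=C2 | Grade=C) = 0.028/0.173 = 0.1618.
P(Grade=A) = 0.044 + 0.066 + 0.065 + 0.023 = 0.198; P(Cohort=C2 | Grade=A) = 0.044/0.198 = 0.2222.
Difference = -0.060.

-0.060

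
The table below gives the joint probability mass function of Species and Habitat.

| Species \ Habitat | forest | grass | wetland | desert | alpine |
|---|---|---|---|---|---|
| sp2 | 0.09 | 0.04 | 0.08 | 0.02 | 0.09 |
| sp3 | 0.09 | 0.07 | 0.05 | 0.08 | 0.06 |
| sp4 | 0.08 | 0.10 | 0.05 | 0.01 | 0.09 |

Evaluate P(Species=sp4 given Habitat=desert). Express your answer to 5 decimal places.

0.09091

P(Habitat=desert) = 0.02 + 0.08 + 0.01 = 0.11.
P(Species=sp4 | Habitat=desert) = 0.01/0.11 = 0.09091.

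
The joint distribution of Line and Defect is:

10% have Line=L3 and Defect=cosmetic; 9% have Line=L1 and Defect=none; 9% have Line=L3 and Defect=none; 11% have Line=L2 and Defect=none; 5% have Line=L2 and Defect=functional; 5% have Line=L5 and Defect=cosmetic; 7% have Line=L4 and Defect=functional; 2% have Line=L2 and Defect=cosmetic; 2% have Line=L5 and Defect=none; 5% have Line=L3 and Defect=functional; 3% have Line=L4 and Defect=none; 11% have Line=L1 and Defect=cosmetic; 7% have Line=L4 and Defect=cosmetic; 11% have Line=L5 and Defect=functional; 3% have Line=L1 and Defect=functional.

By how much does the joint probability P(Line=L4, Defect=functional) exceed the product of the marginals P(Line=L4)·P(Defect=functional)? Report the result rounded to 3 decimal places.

0.017

P(Line=L4) = 0.03 + 0.07 + 0.07 = 0.17.
P(Defect=functional) = 0.03 + 0.05 + 0.05 + 0.07 + 0.11 = 0.31.
P(Line=L4, Defect=functional) − P(Line=L4)P(Defect=functional) = 0.07 − 0.17×0.31 = 0.017.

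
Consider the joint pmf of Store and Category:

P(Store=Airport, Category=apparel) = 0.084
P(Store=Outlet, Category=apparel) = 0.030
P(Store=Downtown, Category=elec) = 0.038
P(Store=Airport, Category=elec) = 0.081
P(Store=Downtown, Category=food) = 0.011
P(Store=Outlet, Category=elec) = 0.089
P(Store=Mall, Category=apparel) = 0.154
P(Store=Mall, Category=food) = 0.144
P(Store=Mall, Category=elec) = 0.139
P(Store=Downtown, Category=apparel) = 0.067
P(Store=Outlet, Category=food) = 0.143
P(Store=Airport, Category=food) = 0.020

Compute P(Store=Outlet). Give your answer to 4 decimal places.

P(Store=Outlet) = 0.143 + 0.030 + 0.089 = 0.262.

0.2620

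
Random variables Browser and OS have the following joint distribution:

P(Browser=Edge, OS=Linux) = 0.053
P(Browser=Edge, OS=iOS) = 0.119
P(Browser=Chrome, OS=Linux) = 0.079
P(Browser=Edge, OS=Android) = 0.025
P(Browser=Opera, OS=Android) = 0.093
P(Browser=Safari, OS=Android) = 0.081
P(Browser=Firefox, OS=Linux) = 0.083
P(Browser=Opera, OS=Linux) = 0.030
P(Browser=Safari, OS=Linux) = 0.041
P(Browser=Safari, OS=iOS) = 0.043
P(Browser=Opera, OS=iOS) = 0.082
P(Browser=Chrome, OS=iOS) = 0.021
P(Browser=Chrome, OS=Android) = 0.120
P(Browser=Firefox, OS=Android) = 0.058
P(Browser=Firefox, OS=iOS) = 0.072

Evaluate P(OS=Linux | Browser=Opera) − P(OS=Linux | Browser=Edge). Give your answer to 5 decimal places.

P(Browser=Opera) = 0.030 + 0.082 + 0.093 = 0.205; P(OS=Linux | Browser=Opera) = 0.030/0.205 = 0.146341.
P(Browser=Edge) = 0.053 + 0.119 + 0.025 = 0.197; P(OS=Linux | Browser=Edge) = 0.053/0.197 = 0.269036.
Difference = -0.12269.

-0.12269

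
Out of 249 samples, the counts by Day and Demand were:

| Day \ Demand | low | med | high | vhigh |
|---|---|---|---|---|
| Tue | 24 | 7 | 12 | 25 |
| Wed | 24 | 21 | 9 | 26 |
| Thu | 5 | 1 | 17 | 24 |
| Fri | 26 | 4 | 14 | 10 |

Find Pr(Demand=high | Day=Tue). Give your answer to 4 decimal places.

Total with Day=Tue: 24 + 7 + 12 + 25 = 68.
P(Demand=high | Day=Tue) = 12/68 = 0.1765.

0.1765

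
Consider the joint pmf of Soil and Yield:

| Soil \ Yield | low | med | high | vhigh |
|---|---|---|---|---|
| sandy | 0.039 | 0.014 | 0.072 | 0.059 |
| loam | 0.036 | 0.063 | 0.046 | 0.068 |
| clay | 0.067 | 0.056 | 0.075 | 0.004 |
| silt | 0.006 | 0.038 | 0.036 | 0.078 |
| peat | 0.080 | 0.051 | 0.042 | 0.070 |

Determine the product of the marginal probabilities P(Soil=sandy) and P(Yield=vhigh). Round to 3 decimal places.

0.051

P(Soil=sandy) = 0.039 + 0.014 + 0.072 + 0.059 = 0.184.
P(Yield=vhigh) = 0.059 + 0.068 + 0.004 + 0.078 + 0.070 = 0.279.
Product: 0.184 × 0.279 = 0.051.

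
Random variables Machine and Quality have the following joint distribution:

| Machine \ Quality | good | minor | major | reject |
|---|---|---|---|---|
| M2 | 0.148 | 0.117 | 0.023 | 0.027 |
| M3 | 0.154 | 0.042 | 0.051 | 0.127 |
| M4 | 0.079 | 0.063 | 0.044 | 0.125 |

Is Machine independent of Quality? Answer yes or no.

no

P(Machine=M2) = 0.315 and P(Quality=reject) = 0.279, so their product is 0.08789, but P(Machine=M2, Quality=reject) = 0.027. Since these differ, Machine and Quality are not independent.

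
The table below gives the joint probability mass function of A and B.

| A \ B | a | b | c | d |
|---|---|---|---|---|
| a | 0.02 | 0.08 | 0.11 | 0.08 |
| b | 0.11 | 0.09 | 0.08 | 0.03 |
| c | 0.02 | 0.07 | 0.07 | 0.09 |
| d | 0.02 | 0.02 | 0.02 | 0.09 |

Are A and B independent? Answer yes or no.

P(A=b) = 0.31 and P(B=d) = 0.29, so their product is 0.0899, but P(A=b, B=d) = 0.03. Since these differ, A and B are not independent.

no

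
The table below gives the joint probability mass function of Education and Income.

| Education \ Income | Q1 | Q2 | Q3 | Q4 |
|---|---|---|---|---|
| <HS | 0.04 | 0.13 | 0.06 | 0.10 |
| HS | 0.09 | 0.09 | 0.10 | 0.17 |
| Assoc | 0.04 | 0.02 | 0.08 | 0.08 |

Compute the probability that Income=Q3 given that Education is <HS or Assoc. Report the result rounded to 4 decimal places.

0.2545

P(Education=<HS) = 0.04 + 0.13 + 0.06 + 0.10 = 0.33.
P(Education=Assoc) = 0.04 + 0.02 + 0.08 + 0.08 = 0.22.
P(Education ∈ {<HS, Assoc}) = 0.33 + 0.22 = 0.55; P(Income=Q3, Education ∈ {<HS, Assoc}) = 0.06 + 0.08 = 0.14.
P(Income=Q3 | Education ∈ {<HS, Assoc}) = 0.14/0.55 = 0.2545.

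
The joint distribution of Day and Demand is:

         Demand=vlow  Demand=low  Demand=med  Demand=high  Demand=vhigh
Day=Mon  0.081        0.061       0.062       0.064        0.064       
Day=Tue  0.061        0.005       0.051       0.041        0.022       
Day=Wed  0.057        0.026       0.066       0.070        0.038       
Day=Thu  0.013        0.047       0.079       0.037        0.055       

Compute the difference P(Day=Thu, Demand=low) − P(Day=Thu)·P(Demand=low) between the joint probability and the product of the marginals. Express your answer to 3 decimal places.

P(Day=Thu) = 0.013 + 0.047 + 0.079 + 0.037 + 0.055 = 0.231.
P(Demand=low) = 0.061 + 0.005 + 0.026 + 0.047 = 0.139.
P(Day=Thu, Demand=low) − P(Day=Thu)P(Demand=low) = 0.047 − 0.231×0.139 = 0.015.

0.015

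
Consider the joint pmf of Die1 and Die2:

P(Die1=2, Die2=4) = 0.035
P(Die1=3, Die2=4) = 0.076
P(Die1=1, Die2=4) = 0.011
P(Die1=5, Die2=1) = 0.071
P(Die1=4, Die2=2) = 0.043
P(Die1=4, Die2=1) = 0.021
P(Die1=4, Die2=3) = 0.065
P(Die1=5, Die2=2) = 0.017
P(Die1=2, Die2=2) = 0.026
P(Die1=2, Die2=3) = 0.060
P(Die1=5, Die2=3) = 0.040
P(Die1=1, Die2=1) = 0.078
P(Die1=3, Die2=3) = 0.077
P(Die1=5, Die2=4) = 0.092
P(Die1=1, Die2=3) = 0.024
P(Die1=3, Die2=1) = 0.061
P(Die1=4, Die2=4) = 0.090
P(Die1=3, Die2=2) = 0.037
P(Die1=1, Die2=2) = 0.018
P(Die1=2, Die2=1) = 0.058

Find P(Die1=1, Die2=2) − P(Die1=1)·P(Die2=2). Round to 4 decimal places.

P(Die1=1) = 0.078 + 0.018 + 0.024 + 0.011 = 0.131.
P(Die2=2) = 0.018 + 0.026 + 0.037 + 0.043 + 0.017 = 0.141.
P(Die1=1, Die2=2) − P(Die1=1)P(Die2=2) = 0.018 − 0.131×0.141 = -0.0005.

-0.0005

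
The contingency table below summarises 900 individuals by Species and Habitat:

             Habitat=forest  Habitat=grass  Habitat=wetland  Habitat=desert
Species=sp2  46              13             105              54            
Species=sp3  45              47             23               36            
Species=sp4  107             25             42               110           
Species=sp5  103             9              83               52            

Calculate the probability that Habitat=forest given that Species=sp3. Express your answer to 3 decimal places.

0.298

Total with Species=sp3: 45 + 47 + 23 + 36 = 151.
P(Habitat=forest | Species=sp3) = 45/151 = 0.298.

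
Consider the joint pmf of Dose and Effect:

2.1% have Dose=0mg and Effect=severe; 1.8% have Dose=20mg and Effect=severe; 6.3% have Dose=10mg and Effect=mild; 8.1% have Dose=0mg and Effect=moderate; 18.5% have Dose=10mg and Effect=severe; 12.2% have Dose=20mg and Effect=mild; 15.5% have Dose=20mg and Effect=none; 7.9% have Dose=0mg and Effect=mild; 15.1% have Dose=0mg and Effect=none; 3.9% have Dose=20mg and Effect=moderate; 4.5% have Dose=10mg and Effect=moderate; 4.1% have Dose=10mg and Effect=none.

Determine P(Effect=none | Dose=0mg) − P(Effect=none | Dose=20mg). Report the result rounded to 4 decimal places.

-0.0093

P(Dose=0mg) = 0.151 + 0.079 + 0.081 + 0.021 = 0.332; P(Effect=none | Dose=0mg) = 0.151/0.332 = 0.45482.
P(Dose=20mg) = 0.155 + 0.122 + 0.039 + 0.018 = 0.334; P(Effect=none | Dose=20mg) = 0.155/0.334 = 0.46407.
Difference = -0.0093.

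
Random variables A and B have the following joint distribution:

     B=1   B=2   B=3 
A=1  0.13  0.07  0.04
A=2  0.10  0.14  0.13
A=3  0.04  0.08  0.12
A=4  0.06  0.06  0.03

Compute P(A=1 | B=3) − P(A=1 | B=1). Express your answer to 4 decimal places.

-0.2689

P(B=3) = 0.04 + 0.13 + 0.12 + 0.03 = 0.32; P(A=1 | B=3) = 0.04/0.32 = 0.12500.
P(B=1) = 0.13 + 0.10 + 0.04 + 0.06 = 0.33; P(A=1 | B=1) = 0.13/0.33 = 0.39394.
Difference = -0.2689.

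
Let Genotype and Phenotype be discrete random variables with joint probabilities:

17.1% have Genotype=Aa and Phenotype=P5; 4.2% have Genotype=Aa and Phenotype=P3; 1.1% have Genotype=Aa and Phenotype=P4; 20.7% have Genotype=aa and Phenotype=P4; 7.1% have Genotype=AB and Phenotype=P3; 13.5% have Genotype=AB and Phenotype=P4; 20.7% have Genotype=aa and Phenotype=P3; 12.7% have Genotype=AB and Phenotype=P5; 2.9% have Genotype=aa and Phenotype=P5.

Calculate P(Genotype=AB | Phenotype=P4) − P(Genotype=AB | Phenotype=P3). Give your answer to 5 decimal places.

P(Phenotype=P4) = 0.011 + 0.207 + 0.135 = 0.353; P(Genotype=AB | Phenotype=P4) = 0.135/0.353 = 0.382436.
P(Phenotype=P3) = 0.042 + 0.207 + 0.071 = 0.320; P(Genotype=AB | Phenotype=P3) = 0.071/0.320 = 0.221875.
Difference = 0.16056.

0.16056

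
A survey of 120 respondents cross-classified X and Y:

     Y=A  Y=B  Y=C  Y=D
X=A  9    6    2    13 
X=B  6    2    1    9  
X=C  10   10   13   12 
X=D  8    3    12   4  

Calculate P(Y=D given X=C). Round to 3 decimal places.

Total with X=C: 10 + 10 + 13 + 12 = 45.
P(Y=D | X=C) = 12/45 = 0.267.

0.267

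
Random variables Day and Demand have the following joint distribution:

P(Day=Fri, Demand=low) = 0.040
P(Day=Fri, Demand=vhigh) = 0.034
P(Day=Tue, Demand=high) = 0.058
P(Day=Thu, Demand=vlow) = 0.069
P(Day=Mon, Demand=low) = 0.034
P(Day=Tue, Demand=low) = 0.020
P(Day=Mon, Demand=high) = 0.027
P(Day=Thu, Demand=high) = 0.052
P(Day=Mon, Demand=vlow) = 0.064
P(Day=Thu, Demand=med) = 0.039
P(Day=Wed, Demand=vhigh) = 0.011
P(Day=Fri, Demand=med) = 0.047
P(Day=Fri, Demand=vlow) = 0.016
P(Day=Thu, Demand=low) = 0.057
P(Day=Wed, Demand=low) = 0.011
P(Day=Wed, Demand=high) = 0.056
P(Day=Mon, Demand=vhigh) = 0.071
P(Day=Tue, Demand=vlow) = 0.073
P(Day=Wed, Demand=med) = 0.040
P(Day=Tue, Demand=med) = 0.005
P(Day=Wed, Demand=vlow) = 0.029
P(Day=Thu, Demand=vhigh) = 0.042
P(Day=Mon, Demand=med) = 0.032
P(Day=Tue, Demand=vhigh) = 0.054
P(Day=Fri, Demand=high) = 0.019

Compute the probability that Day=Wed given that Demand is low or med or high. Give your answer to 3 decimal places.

0.199

P(Demand=low) = 0.034 + 0.020 + 0.011 + 0.057 + 0.040 = 0.162.
P(Demand=med) = 0.032 + 0.005 + 0.040 + 0.039 + 0.047 = 0.163.
P(Demand=high) = 0.027 + 0.058 + 0.056 + 0.052 + 0.019 = 0.212.
P(Demand ∈ {low, med, high}) = 0.162 + 0.163 + 0.212 = 0.537; P(Day=Wed, Demand ∈ {low, med, high}) = 0.011 + 0.040 + 0.056 = 0.107.
P(Day=Wed | Demand ∈ {low, med, high}) = 0.107/0.537 = 0.199.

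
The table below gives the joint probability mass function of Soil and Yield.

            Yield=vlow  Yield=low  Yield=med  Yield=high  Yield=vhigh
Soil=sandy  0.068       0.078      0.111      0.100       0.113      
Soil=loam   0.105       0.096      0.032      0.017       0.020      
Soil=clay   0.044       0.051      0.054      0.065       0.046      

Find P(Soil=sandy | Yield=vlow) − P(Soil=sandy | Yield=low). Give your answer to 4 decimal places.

-0.0333

P(Yield=vlow) = 0.068 + 0.105 + 0.044 = 0.217; P(Soil=sandy | Yield=vlow) = 0.068/0.217 = 0.31336.
P(Yield=low) = 0.078 + 0.096 + 0.051 = 0.225; P(Soil=sandy | Yield=low) = 0.078/0.225 = 0.34667.
Difference = -0.0333.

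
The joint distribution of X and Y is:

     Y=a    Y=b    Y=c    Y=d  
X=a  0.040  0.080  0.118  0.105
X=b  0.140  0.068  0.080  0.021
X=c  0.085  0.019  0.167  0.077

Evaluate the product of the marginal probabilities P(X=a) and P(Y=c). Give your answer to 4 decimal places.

P(X=a) = 0.040 + 0.080 + 0.118 + 0.105 = 0.343.
P(Y=c) = 0.118 + 0.080 + 0.167 = 0.365.
Product: 0.343 × 0.365 = 0.1252.

0.1252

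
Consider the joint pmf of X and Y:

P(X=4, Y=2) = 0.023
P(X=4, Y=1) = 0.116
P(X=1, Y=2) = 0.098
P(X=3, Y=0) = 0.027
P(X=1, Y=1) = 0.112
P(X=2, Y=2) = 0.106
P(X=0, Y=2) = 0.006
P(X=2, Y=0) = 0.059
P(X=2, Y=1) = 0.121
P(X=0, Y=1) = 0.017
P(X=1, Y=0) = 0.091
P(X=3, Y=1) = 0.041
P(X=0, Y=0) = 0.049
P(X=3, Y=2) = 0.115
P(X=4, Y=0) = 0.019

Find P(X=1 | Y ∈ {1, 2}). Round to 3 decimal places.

P(Y=1) = 0.017 + 0.112 + 0.121 + 0.041 + 0.116 = 0.407.
P(Y=2) = 0.006 + 0.098 + 0.106 + 0.115 + 0.023 = 0.348.
P(Y ∈ {1, 2}) = 0.407 + 0.348 = 0.755; P(X=1, Y ∈ {1, 2}) = 0.112 + 0.098 = 0.210.
P(X=1 | Y ∈ {1, 2}) = 0.210/0.755 = 0.278.

0.278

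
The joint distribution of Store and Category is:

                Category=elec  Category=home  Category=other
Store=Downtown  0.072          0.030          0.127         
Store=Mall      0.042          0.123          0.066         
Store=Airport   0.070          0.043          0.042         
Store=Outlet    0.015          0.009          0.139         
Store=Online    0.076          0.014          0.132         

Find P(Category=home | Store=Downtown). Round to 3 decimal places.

0.131

P(Store=Downtown) = 0.072 + 0.030 + 0.127 = 0.229.
P(Category=home | Store=Downtown) = 0.030/0.229 = 0.131.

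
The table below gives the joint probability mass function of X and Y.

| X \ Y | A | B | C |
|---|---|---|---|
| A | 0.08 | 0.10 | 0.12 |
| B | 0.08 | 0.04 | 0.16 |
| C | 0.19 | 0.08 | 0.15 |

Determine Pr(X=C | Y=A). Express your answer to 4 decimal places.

P(Y=A) = 0.08 + 0.08 + 0.19 = 0.35.
P(X=C | Y=A) = 0.19/0.35 = 0.5429.

0.5429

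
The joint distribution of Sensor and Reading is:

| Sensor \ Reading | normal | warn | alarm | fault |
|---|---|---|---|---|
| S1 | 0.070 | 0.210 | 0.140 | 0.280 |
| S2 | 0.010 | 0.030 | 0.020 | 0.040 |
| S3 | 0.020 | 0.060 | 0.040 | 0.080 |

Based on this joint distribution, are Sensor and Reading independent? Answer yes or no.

yes

Every cell satisfies P(Sensor,Reading) = P(Sensor)·P(Reading). For instance P(Sensor=S1) = 0.700, P(Reading=normal) = 0.100, and 0.700×0.100 = 0.070 matches the joint entry. So Sensor and Reading are independent.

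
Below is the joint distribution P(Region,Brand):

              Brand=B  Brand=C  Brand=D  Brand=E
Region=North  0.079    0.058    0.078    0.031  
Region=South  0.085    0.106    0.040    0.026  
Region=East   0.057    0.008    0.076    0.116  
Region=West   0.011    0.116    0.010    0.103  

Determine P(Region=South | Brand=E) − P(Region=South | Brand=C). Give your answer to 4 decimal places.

P(Brand=E) = 0.031 + 0.026 + 0.116 + 0.103 = 0.276; P(Region=South | Brand=E) = 0.026/0.276 = 0.09420.
P(Brand=C) = 0.058 + 0.106 + 0.008 + 0.116 = 0.288; P(Region=South | Brand=C) = 0.106/0.288 = 0.36806.
Difference = -0.2739.

-0.2739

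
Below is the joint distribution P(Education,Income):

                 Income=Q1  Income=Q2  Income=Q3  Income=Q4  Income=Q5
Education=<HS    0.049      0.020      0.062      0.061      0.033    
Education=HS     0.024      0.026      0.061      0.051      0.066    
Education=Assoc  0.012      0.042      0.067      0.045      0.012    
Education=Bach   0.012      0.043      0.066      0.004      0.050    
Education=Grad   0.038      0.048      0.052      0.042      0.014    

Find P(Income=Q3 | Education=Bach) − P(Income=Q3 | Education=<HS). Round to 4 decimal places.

P(Education=Bach) = 0.012 + 0.043 + 0.066 + 0.004 + 0.050 = 0.175; P(Income=Q3 | Education=Bach) = 0.066/0.175 = 0.37714.
P(Education=<HS) = 0.049 + 0.020 + 0.062 + 0.061 + 0.033 = 0.225; P(Income=Q3 | Education=<HS) = 0.062/0.225 = 0.27556.
Difference = 0.1016.

0.1016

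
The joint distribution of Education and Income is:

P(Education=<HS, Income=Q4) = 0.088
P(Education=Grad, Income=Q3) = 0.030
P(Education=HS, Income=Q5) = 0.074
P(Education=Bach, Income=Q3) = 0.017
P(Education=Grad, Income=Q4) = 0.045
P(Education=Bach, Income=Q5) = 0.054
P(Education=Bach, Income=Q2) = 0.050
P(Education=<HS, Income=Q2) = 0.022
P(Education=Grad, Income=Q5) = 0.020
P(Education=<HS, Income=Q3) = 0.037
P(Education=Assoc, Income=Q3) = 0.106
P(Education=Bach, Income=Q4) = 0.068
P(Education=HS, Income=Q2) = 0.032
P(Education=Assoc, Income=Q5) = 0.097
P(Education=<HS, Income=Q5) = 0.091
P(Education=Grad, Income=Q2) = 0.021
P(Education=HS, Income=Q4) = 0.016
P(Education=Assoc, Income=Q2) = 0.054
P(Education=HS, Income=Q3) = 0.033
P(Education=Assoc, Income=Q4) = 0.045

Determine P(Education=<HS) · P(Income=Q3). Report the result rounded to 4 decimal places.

0.0531

P(Education=<HS) = 0.022 + 0.037 + 0.088 + 0.091 = 0.238.
P(Income=Q3) = 0.037 + 0.033 + 0.106 + 0.017 + 0.030 = 0.223.
Product: 0.238 × 0.223 = 0.0531.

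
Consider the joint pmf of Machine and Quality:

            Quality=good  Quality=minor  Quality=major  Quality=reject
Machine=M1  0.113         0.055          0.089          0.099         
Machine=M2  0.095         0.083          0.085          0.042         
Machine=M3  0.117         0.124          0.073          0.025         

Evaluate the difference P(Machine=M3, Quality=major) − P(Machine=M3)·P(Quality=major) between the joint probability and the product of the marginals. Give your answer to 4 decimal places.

-0.0107

P(Machine=M3) = 0.117 + 0.124 + 0.073 + 0.025 = 0.339.
P(Quality=major) = 0.089 + 0.085 + 0.073 = 0.247.
P(Machine=M3, Quality=major) − P(Machine=M3)P(Quality=major) = 0.073 − 0.339×0.247 = -0.0107.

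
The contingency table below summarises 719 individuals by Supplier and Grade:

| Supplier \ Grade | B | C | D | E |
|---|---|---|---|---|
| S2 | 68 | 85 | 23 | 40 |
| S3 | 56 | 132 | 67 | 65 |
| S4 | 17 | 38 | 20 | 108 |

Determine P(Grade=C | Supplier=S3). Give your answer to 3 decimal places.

Total with Supplier=S3: 56 + 132 + 67 + 65 = 320.
P(Grade=C | Supplier=S3) = 132/320 = 0.413.

0.413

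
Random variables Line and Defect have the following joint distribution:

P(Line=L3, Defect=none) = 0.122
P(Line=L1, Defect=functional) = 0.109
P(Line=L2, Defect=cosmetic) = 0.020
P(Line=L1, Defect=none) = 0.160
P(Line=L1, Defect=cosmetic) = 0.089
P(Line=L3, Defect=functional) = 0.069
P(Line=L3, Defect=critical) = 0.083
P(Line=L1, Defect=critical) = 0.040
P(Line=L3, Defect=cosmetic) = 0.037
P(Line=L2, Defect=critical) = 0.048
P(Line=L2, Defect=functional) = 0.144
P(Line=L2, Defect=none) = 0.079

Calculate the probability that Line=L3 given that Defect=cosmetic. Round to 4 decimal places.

P(Defect=cosmetic) = 0.089 + 0.020 + 0.037 = 0.146.
P(Line=L3 | Defect=cosmetic) = 0.037/0.146 = 0.2534.

0.2534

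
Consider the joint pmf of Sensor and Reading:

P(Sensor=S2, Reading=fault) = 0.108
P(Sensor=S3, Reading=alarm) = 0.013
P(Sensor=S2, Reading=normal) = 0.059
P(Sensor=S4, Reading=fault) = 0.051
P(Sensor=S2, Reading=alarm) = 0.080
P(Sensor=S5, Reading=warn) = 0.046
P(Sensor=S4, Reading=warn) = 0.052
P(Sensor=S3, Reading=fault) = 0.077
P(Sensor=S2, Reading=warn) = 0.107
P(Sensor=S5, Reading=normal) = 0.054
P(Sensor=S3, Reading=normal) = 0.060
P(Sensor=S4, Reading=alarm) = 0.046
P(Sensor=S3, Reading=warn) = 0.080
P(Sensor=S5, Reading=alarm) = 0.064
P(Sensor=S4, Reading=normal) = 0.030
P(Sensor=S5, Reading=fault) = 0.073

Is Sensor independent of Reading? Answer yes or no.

no

P(Sensor=S3) = 0.230 and P(Reading=alarm) = 0.203, so their product is 0.04669, but P(Sensor=S3, Reading=alarm) = 0.013. Since these differ, Sensor and Reading are not independent.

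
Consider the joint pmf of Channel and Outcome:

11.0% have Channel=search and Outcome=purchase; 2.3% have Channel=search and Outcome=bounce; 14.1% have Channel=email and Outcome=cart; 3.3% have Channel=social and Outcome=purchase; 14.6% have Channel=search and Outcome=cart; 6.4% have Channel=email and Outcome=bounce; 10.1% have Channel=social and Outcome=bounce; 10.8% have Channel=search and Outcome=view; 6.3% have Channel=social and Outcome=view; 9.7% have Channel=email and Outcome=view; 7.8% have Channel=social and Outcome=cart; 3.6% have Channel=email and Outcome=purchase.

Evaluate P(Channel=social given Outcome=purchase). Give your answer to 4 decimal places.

P(Outcome=purchase) = 0.036 + 0.110 + 0.033 = 0.179.
P(Channel=social | Outcome=purchase) = 0.033/0.179 = 0.1844.

0.1844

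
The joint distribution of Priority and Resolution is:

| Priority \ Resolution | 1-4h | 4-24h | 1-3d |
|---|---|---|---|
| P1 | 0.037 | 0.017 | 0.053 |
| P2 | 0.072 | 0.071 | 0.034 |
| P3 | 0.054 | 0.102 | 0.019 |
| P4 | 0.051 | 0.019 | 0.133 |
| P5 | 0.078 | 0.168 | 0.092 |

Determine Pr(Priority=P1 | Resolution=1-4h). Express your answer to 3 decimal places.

P(Resolution=1-4h) = 0.037 + 0.072 + 0.054 + 0.051 + 0.078 = 0.292.
P(Priority=P1 | Resolution=1-4h) = 0.037/0.292 = 0.127.

0.127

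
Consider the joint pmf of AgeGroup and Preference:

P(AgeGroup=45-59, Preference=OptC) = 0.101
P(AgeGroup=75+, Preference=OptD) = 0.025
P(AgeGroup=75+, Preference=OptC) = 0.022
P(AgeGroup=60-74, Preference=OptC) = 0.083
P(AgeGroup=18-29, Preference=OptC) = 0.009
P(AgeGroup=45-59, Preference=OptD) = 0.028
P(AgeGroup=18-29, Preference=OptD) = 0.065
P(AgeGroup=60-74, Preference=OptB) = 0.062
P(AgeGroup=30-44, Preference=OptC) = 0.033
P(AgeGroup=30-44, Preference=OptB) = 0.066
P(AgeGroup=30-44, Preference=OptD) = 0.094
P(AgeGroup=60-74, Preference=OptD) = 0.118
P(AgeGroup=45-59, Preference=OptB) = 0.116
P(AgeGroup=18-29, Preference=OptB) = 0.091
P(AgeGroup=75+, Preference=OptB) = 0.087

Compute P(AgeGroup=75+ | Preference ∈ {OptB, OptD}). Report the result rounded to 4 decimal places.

0.1489

P(Preference=OptB) = 0.091 + 0.066 + 0.116 + 0.062 + 0.087 = 0.422.
P(Preference=OptD) = 0.065 + 0.094 + 0.028 + 0.118 + 0.025 = 0.330.
P(Preference ∈ {OptB, OptD}) = 0.422 + 0.330 = 0.752; P(AgeGroup=75+, Preference ∈ {OptB, OptD}) = 0.087 + 0.025 = 0.112.
P(AgeGroup=75+ | Preference ∈ {OptB, OptD}) = 0.112/0.752 = 0.1489.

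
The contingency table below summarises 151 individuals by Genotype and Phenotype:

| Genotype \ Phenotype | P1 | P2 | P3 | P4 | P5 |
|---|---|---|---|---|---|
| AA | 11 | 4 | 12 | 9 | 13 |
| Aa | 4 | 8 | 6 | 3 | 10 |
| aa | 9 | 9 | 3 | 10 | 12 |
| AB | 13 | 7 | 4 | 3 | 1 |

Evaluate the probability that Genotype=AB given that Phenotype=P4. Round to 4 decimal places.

0.1200

Total with Phenotype=P4: 9 + 3 + 10 + 3 = 25.
P(Genotype=AB | Phenotype=P4) = 3/25 = 0.1200.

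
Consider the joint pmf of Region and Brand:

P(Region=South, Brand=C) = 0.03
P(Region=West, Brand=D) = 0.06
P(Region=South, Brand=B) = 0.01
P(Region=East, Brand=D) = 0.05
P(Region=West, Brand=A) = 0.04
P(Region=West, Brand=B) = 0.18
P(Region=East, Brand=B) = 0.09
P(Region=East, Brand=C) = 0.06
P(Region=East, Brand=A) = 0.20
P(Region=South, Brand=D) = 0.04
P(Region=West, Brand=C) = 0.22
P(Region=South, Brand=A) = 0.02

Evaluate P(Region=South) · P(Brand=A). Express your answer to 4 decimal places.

0.0260

P(Region=South) = 0.02 + 0.01 + 0.03 + 0.04 = 0.10.
P(Brand=A) = 0.02 + 0.20 + 0.04 = 0.26.
Product: 0.10 × 0.26 = 0.0260.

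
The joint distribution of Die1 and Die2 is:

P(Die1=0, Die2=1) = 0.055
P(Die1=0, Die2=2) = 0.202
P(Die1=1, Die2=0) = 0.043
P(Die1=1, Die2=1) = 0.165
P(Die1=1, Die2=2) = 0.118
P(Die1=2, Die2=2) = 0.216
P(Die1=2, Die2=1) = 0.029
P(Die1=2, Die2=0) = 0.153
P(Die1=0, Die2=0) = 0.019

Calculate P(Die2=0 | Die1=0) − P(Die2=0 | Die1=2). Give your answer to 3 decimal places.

P(Die1=0) = 0.019 + 0.055 + 0.202 = 0.276; P(Die2=0 | Die1=0) = 0.019/0.276 = 0.0688.
P(Die1=2) = 0.153 + 0.029 + 0.216 = 0.398; P(Die2=0 | Die1=2) = 0.153/0.398 = 0.3844.
Difference = -0.316.

-0.316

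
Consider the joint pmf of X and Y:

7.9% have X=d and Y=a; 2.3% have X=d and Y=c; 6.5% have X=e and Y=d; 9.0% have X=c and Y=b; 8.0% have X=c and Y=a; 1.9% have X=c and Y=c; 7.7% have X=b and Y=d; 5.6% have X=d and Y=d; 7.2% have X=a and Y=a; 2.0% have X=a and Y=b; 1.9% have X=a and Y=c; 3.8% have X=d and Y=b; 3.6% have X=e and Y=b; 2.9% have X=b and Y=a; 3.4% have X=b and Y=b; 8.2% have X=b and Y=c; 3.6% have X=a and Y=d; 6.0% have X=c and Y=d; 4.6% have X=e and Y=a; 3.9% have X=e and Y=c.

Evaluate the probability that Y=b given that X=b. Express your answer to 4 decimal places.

0.1532

P(X=b) = 0.029 + 0.034 + 0.082 + 0.077 = 0.222.
P(Y=b | X=b) = 0.034/0.222 = 0.1532.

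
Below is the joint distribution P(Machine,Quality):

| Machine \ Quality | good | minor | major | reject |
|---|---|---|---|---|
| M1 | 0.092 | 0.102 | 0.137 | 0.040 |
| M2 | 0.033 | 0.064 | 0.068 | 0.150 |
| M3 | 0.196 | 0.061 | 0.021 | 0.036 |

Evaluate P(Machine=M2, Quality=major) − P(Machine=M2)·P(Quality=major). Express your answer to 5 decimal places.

P(Machine=M2) = 0.033 + 0.064 + 0.068 + 0.150 = 0.315.
P(Quality=major) = 0.137 + 0.068 + 0.021 = 0.226.
P(Machine=M2, Quality=major) − P(Machine=M2)P(Quality=major) = 0.068 − 0.315×0.226 = -0.00319.

-0.00319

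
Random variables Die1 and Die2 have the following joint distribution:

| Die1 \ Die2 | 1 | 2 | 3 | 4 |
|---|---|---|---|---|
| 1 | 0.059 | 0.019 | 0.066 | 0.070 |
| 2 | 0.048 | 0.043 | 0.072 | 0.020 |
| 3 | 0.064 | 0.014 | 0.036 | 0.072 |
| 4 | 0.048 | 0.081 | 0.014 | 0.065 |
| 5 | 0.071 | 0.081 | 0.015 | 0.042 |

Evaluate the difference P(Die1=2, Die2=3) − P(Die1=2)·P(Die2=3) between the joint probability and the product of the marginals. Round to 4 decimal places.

P(Die1=2) = 0.048 + 0.043 + 0.072 + 0.020 = 0.183.
P(Die2=3) = 0.066 + 0.072 + 0.036 + 0.014 + 0.015 = 0.203.
P(Die1=2, Die2=3) − P(Die1=2)P(Die2=3) = 0.072 − 0.183×0.203 = 0.0349.

0.0349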